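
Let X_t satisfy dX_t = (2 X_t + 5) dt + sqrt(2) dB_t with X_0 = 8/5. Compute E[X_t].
E[X_t] = 41*exp(2*t)/10 - 5/2

Taking expectations and using E[dB_t] = 0, the mean m(t) = E[X_t] satisfies the ODE m'(t) = a m(t) + b with m(0) = x_0. With a = 2, b = 5, x_0 = 8/5, the solution is
  m(t) = x_0 * exp(a t) + (b/a) * (exp(a t) - 1)
       = (8/5) * exp(2 t) + (5/2) * (exp(2 t) - 1)
       = 41*exp(2*t)/10 - 5/2.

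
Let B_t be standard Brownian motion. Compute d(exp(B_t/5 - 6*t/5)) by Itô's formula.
d(exp(B_t/5 - 6*t/5)) = (-59*exp(B_t/5 - 6*t/5)/50) dt + (exp(B_t/5 - 6*t/5)/5) dB_t

Itô's formula for f(t, x): d f(t, B_t) = (f_t + (1/2) f_xx) dt + f_x dB_t. Compute partials of f(t, x) = exp(-6*t/5 + x/5):
  f_t(t,x)  = -6*exp(-6*t/5 + x/5)/5
  f_x(t,x)  = exp(-6*t/5 + x/5)/5
  f_xx(t,x) = exp(-6*t/5 + x/5)/25
Assemble drift = f_t + (1/2) f_xx = -59*exp(-6*t/5 + x/5)/50 and diffusion = f_x = exp(-6*t/5 + x/5)/5. Substituting x = B_t:
  d(exp(B_t/5 - 6*t/5)) = (-59*exp(B_t/5 - 6*t/5)/50) dt + (exp(B_t/5 - 6*t/5)/5) dB_t.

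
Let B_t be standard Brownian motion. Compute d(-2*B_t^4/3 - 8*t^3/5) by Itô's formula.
d(-2*B_t^4/3 - 8*t^3/5) = (-4*B_t^2 - 24*t^2/5) dt + (-8*B_t^3/3) dB_t

Itô's formula for f(t, x): d f(t, B_t) = (f_t + (1/2) f_xx) dt + f_x dB_t. Compute partials of f(t, x) = -8*t^3/5 - 2*x^4/3:
  f_t(t,x)  = -24*t^2/5
  f_x(t,x)  = -8*x^3/3
  f_xx(t,x) = -8*x^2
Assemble drift = f_t + (1/2) f_xx = -24*t^2/5 - 4*x^2 and diffusion = f_x = -8*x^3/3. Substituting x = B_t:
  d(-2*B_t^4/3 - 8*t^3/5) = (-4*B_t^2 - 24*t^2/5) dt + (-8*B_t^3/3) dB_t.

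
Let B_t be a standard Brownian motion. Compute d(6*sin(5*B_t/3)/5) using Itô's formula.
d(6*sin(5*B_t/3)/5) = (-5*sin(5*B_t/3)/3) dt + (2*cos(5*B_t/3)) dB_t

Itô's formula for f(B_t) gives d f(B_t) = f'(B_t) dB_t + (1/2) f''(B_t) dt. Compute derivatives of f(x) = 6*sin(5*x/3)/5:
  f'(x)  = 2*cos(5*x/3)
  f''(x) = -10*sin(5*x/3)/3
Substitute x = B_t and multiply the f'' term by 1/2:
  drift     = (1/2) * (-10*sin(5*x/3)/3) evaluated at B_t = -5*sin(5*B_t/3)/3
  diffusion = (2*cos(5*x/3)) evaluated at B_t = 2*cos(5*B_t/3)
Therefore d(6*sin(5*B_t/3)/5) = (-5*sin(5*B_t/3)/3) dt + (2*cos(5*B_t/3)) dB_t.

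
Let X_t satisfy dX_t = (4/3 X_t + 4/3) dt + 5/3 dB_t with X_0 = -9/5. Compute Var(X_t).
Var(X_t) = 25*exp(8*t/3)/24 - 25/24

The variance V(t) = Var(X_t) satisfies V'(t) = 2 a V(t) + c^2 with V(0) = 0 (drift coefficient is linear in X, diffusion is constant). With a = 4/3, c = 5/3, the solution is
  V(t) = (c^2 / (2 a)) * (exp(2 a t) - 1)
       = ((5/3)^2 / (2*(4/3))) * (exp((8/3) t) - 1)
       = 25*exp(8*t/3)/24 - 25/24.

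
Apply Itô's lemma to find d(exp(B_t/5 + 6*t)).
d(exp(B_t/5 + 6*t)) = (301*exp(B_t/5 + 6*t)/50) dt + (exp(B_t/5 + 6*t)/5) dB_t

Itô's formula for f(t, x): d f(t, B_t) = (f_t + (1/2) f_xx) dt + f_x dB_t. Compute partials of f(t, x) = exp(6*t + x/5):
  f_t(t,x)  = 6*exp(6*t + x/5)
  f_x(t,x)  = exp(6*t + x/5)/5
  f_xx(t,x) = exp(6*t + x/5)/25
Assemble drift = f_t + (1/2) f_xx = 301*exp(6*t + x/5)/50 and diffusion = f_x = exp(6*t + x/5)/5. Substituting x = B_t:
  d(exp(B_t/5 + 6*t)) = (301*exp(B_t/5 + 6*t)/50) dt + (exp(B_t/5 + 6*t)/5) dB_t.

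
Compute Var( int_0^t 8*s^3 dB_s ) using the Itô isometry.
Var = 64*t^7/7

The Itô integral of a deterministic integrand f(s) has mean 0 because each increment f(s) * (B_{s+ds} - B_s) has mean 0. By the Itô isometry:
  Var( int_0^t f(s) dB_s ) = E[ (int_0^t f(s) dB_s)^2 ] = int_0^t f(s)^2 ds.
Here f(s) = 8*s^3, so f(s)^2 = 64*s^6. Integrate:
  int_0^t (64*s^6) ds = 64*t^7/7.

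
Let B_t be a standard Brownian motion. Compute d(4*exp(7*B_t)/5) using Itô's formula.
d(4*exp(7*B_t)/5) = (98*exp(7*B_t)/5) dt + (28*exp(7*B_t)/5) dB_t

Itô's formula for f(B_t) gives d f(B_t) = f'(B_t) dB_t + (1/2) f''(B_t) dt. Compute derivatives of f(x) = 4*exp(7*x)/5:
  f'(x)  = 28*exp(7*x)/5
  f''(x) = 196*exp(7*x)/5
Substitute x = B_t and multiply the f'' term by 1/2:
  drift     = (1/2) * (196*exp(7*x)/5) evaluated at B_t = 98*exp(7*B_t)/5
  diffusion = (28*exp(7*x)/5) evaluated at B_t = 28*exp(7*B_t)/5
Therefore d(4*exp(7*B_t)/5) = (98*exp(7*B_t)/5) dt + (28*exp(7*B_t)/5) dB_t.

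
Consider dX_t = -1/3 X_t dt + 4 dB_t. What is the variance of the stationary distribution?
lim Var(X_t) = 24

The OU SDE dX = -theta X dt + sigma dB admits the integrating factor exp(theta t): d(exp(theta t) X_t) = sigma exp(theta t) dB_t. Integrating from 0 to t gives X_t = x_0 * exp(-theta t) + sigma * int_0^t exp(-theta (t-s)) dB_s for any initial x_0. The Itô integral has variance (by the Itô isometry) sigma^2 * int_0^t exp(-2 theta (t - s)) ds = sigma^2 * (1 - exp(-2 theta t)) / (2 theta), independent of x_0.
With theta = 1/3, sigma = 4:
  Var(X_t) = (4)^2 * (1 - exp(-2*1/3 t)) / (2 * 1/3) = 24 - 24*exp(-2*t/3).
As t -> infinity, exp(-2*1/3 t) -> 0, so the stationary variance is sigma^2 / (2 theta) = 24.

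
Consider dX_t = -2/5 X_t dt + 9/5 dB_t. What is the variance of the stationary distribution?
lim Var(X_t) = 81/20

The OU SDE dX = -theta X dt + sigma dB admits the integrating factor exp(theta t): d(exp(theta t) X_t) = sigma exp(theta t) dB_t. Integrating from 0 to t gives X_t = x_0 * exp(-theta t) + sigma * int_0^t exp(-theta (t-s)) dB_s for any initial x_0. The Itô integral has variance (by the Itô isometry) sigma^2 * int_0^t exp(-2 theta (t - s)) ds = sigma^2 * (1 - exp(-2 theta t)) / (2 theta), independent of x_0.
With theta = 2/5, sigma = 9/5:
  Var(X_t) = (9/5)^2 * (1 - exp(-2*2/5 t)) / (2 * 2/5) = 81/20 - 81*exp(-4*t/5)/20.
As t -> infinity, exp(-2*2/5 t) -> 0, so the stationary variance is sigma^2 / (2 theta) = 81/20.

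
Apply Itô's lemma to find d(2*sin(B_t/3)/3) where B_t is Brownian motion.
d(2*sin(B_t/3)/3) = (-sin(B_t/3)/27) dt + (2*cos(B_t/3)/9) dB_t

Itô's formula for f(B_t) gives d f(B_t) = f'(B_t) dB_t + (1/2) f''(B_t) dt. Compute derivatives of f(x) = 2*sin(x/3)/3:
  f'(x)  = 2*cos(x/3)/9
  f''(x) = -2*sin(x/3)/27
Substitute x = B_t and multiply the f'' term by 1/2:
  drift     = (1/2) * (-2*sin(x/3)/27) evaluated at B_t = -sin(B_t/3)/27
  diffusion = (2*cos(x/3)/9) evaluated at B_t = 2*cos(B_t/3)/9
Therefore d(2*sin(B_t/3)/3) = (-sin(B_t/3)/27) dt + (2*cos(B_t/3)/9) dB_t.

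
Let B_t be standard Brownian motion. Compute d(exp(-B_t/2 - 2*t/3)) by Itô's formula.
d(exp(-B_t/2 - 2*t/3)) = (-13*exp(-B_t/2 - 2*t/3)/24) dt + (-exp(-B_t/2 - 2*t/3)/2) dB_t

Itô's formula for f(t, x): d f(t, B_t) = (f_t + (1/2) f_xx) dt + f_x dB_t. Compute partials of f(t, x) = exp(-2*t/3 - x/2):
  f_t(t,x)  = -2*exp(-2*t/3 - x/2)/3
  f_x(t,x)  = -exp(-2*t/3 - x/2)/2
  f_xx(t,x) = exp(-2*t/3 - x/2)/4
Assemble drift = f_t + (1/2) f_xx = -13*exp(-2*t/3 - x/2)/24 and diffusion = f_x = -exp(-2*t/3 - x/2)/2. Substituting x = B_t:
  d(exp(-B_t/2 - 2*t/3)) = (-13*exp(-B_t/2 - 2*t/3)/24) dt + (-exp(-B_t/2 - 2*t/3)/2) dB_t.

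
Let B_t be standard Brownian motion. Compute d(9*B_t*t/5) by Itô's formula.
d(9*B_t*t/5) = (9*B_t/5) dt + (9*t/5) dB_t

Itô's formula for f(t, x): d f(t, B_t) = (f_t + (1/2) f_xx) dt + f_x dB_t. Compute partials of f(t, x) = 9*t*x/5:
  f_t(t,x)  = 9*x/5
  f_x(t,x)  = 9*t/5
  f_xx(t,x) = 0
Assemble drift = f_t + (1/2) f_xx = 9*x/5 and diffusion = f_x = 9*t/5. Substituting x = B_t:
  d(9*B_t*t/5) = (9*B_t/5) dt + (9*t/5) dB_t.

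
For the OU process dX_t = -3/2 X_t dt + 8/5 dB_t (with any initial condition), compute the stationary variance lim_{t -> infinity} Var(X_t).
lim Var(X_t) = 64/75

The OU SDE dX = -theta X dt + sigma dB admits the integrating factor exp(theta t): d(exp(theta t) X_t) = sigma exp(theta t) dB_t. Integrating from 0 to t gives X_t = x_0 * exp(-theta t) + sigma * int_0^t exp(-theta (t-s)) dB_s for any initial x_0. The Itô integral has variance (by the Itô isometry) sigma^2 * int_0^t exp(-2 theta (t - s)) ds = sigma^2 * (1 - exp(-2 theta t)) / (2 theta), independent of x_0.
With theta = 3/2, sigma = 8/5:
  Var(X_t) = (8/5)^2 * (1 - exp(-2*3/2 t)) / (2 * 3/2) = 64/75 - 64*exp(-3*t)/75.
As t -> infinity, exp(-2*3/2 t) -> 0, so the stationary variance is sigma^2 / (2 theta) = 64/75.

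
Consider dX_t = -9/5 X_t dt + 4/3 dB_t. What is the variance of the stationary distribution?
lim Var(X_t) = 40/81

The OU SDE dX = -theta X dt + sigma dB admits the integrating factor exp(theta t): d(exp(theta t) X_t) = sigma exp(theta t) dB_t. Integrating from 0 to t gives X_t = x_0 * exp(-theta t) + sigma * int_0^t exp(-theta (t-s)) dB_s for any initial x_0. The Itô integral has variance (by the Itô isometry) sigma^2 * int_0^t exp(-2 theta (t - s)) ds = sigma^2 * (1 - exp(-2 theta t)) / (2 theta), independent of x_0.
With theta = 9/5, sigma = 4/3:
  Var(X_t) = (4/3)^2 * (1 - exp(-2*9/5 t)) / (2 * 9/5) = 40/81 - 40*exp(-18*t/5)/81.
As t -> infinity, exp(-2*9/5 t) -> 0, so the stationary variance is sigma^2 / (2 theta) = 40/81.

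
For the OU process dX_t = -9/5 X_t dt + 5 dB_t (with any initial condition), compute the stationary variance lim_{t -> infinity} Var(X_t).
lim Var(X_t) = 125/18

The OU SDE dX = -theta X dt + sigma dB admits the integrating factor exp(theta t): d(exp(theta t) X_t) = sigma exp(theta t) dB_t. Integrating from 0 to t gives X_t = x_0 * exp(-theta t) + sigma * int_0^t exp(-theta (t-s)) dB_s for any initial x_0. The Itô integral has variance (by the Itô isometry) sigma^2 * int_0^t exp(-2 theta (t - s)) ds = sigma^2 * (1 - exp(-2 theta t)) / (2 theta), independent of x_0.
With theta = 9/5, sigma = 5:
  Var(X_t) = (5)^2 * (1 - exp(-2*9/5 t)) / (2 * 9/5) = 125/18 - 125*exp(-18*t/5)/18.
As t -> infinity, exp(-2*9/5 t) -> 0, so the stationary variance is sigma^2 / (2 theta) = 125/18.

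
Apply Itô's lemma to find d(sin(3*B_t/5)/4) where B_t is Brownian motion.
d(sin(3*B_t/5)/4) = (-9*sin(3*B_t/5)/200) dt + (3*cos(3*B_t/5)/20) dB_t

Itô's formula for f(B_t) gives d f(B_t) = f'(B_t) dB_t + (1/2) f''(B_t) dt. Compute derivatives of f(x) = sin(3*x/5)/4:
  f'(x)  = 3*cos(3*x/5)/20
  f''(x) = -9*sin(3*x/5)/100
Substitute x = B_t and multiply the f'' term by 1/2:
  drift     = (1/2) * (-9*sin(3*x/5)/100) evaluated at B_t = -9*sin(3*B_t/5)/200
  diffusion = (3*cos(3*x/5)/20) evaluated at B_t = 3*cos(3*B_t/5)/20
Therefore d(sin(3*B_t/5)/4) = (-9*sin(3*B_t/5)/200) dt + (3*cos(3*B_t/5)/20) dB_t.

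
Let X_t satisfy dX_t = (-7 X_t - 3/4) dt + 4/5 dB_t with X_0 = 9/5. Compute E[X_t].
E[X_t] = -3/28 + 267*exp(-7*t)/140

Taking expectations and using E[dB_t] = 0, the mean m(t) = E[X_t] satisfies the ODE m'(t) = a m(t) + b with m(0) = x_0. With a = -7, b = -3/4, x_0 = 9/5, the solution is
  m(t) = x_0 * exp(a t) + (b/a) * (exp(a t) - 1)
       = (9/5) * exp((-7) t) + ((-3/4)/(-7)) * (exp((-7) t) - 1)
       = -3/28 + 267*exp(-7*t)/140.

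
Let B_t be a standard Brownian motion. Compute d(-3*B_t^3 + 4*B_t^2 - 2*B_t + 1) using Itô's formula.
d(-3*B_t^3 + 4*B_t^2 - 2*B_t + 1) = (4 - 9*B_t) dt + (-9*B_t^2 + 8*B_t - 2) dB_t

Itô's formula for f(B_t) gives d f(B_t) = f'(B_t) dB_t + (1/2) f''(B_t) dt. Compute derivatives of f(x) = -3*x^3 + 4*x^2 - 2*x + 1:
  f'(x)  = -9*x^2 + 8*x - 2
  f''(x) = 8 - 18*x
Substitute x = B_t and multiply the f'' term by 1/2:
  drift     = (1/2) * (8 - 18*x) evaluated at B_t = 4 - 9*B_t
  diffusion = (-9*x^2 + 8*x - 2) evaluated at B_t = -9*B_t^2 + 8*B_t - 2
Therefore d(-3*B_t^3 + 4*B_t^2 - 2*B_t + 1) = (4 - 9*B_t) dt + (-9*B_t^2 + 8*B_t - 2) dB_t.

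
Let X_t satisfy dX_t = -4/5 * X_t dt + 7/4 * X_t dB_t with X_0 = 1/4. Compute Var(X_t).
Var(X_t) = (exp(49*t/16) - 1)*exp(-8*t/5)/16

For GBM dX = mu X dt + sigma X dB with X_0 = x_0, apply Itô to Y = log X: dY = (mu - sigma^2/2) dt + sigma dB, so Y_t = log(x_0) + (mu - sigma^2/2) t + sigma B_t and hence X_t = x_0 * exp((mu - sigma^2/2) t + sigma B_t).
With mu = -4/5, sigma = 7/4, x_0 = 1/4, this gives:
  X_t = 1/4 * exp((-373/160) * t + (7/4) * B_t).
Since sigma*B_t ~ Normal(0, sigma^2 t), E[exp(sigma*B_t)] = exp(sigma^2 t / 2); so E[X_t] = x_0 * exp((mu - sigma^2/2) t) * exp(sigma^2 t / 2) = x_0 * exp(mu t) = exp(-4*t/5)/4.
Var(X_t) = E[X_t^2] - (E[X_t])^2 = x_0^2 * exp(2 mu t) * (exp(sigma^2 t) - 1) = (exp(49*t/16) - 1)*exp(-8*t/5)/16.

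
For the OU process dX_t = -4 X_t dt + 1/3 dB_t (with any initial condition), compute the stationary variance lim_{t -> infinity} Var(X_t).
lim Var(X_t) = 1/72

The OU SDE dX = -theta X dt + sigma dB admits the integrating factor exp(theta t): d(exp(theta t) X_t) = sigma exp(theta t) dB_t. Integrating from 0 to t gives X_t = x_0 * exp(-theta t) + sigma * int_0^t exp(-theta (t-s)) dB_s for any initial x_0. The Itô integral has variance (by the Itô isometry) sigma^2 * int_0^t exp(-2 theta (t - s)) ds = sigma^2 * (1 - exp(-2 theta t)) / (2 theta), independent of x_0.
With theta = 4, sigma = 1/3:
  Var(X_t) = (1/3)^2 * (1 - exp(-2*4 t)) / (2 * 4) = 1/72 - exp(-8*t)/72.
As t -> infinity, exp(-2*4 t) -> 0, so the stationary variance is sigma^2 / (2 theta) = 1/72.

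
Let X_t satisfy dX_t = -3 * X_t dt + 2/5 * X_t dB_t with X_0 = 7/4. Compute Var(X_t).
Var(X_t) = (49*exp(4*t/25) - 49)*exp(-6*t)/16

For GBM dX = mu X dt + sigma X dB with X_0 = x_0, apply Itô to Y = log X: dY = (mu - sigma^2/2) dt + sigma dB, so Y_t = log(x_0) + (mu - sigma^2/2) t + sigma B_t and hence X_t = x_0 * exp((mu - sigma^2/2) t + sigma B_t).
With mu = -3, sigma = 2/5, x_0 = 7/4, this gives:
  X_t = 7/4 * exp((-77/25) * t + (2/5) * B_t).
Since sigma*B_t ~ Normal(0, sigma^2 t), E[exp(sigma*B_t)] = exp(sigma^2 t / 2); so E[X_t] = x_0 * exp((mu - sigma^2/2) t) * exp(sigma^2 t / 2) = x_0 * exp(mu t) = 7*exp(-3*t)/4.
Var(X_t) = E[X_t^2] - (E[X_t])^2 = x_0^2 * exp(2 mu t) * (exp(sigma^2 t) - 1) = (49*exp(4*t/25) - 49)*exp(-6*t)/16.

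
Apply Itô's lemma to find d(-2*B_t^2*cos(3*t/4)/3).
d(-2*B_t^2*cos(3*t/4)/3) = (B_t^2*sin(3*t/4)/2 - 2*cos(3*t/4)/3) dt + (-4*B_t*cos(3*t/4)/3) dB_t

Itô's formula for f(t, x): d f(t, B_t) = (f_t + (1/2) f_xx) dt + f_x dB_t. Compute partials of f(t, x) = -2*x^2*cos(3*t/4)/3:
  f_t(t,x)  = x^2*sin(3*t/4)/2
  f_x(t,x)  = -4*x*cos(3*t/4)/3
  f_xx(t,x) = -4*cos(3*t/4)/3
Assemble drift = f_t + (1/2) f_xx = x^2*sin(3*t/4)/2 - 2*cos(3*t/4)/3 and diffusion = f_x = -4*x*cos(3*t/4)/3. Substituting x = B_t:
  d(-2*B_t^2*cos(3*t/4)/3) = (B_t^2*sin(3*t/4)/2 - 2*cos(3*t/4)/3) dt + (-4*B_t*cos(3*t/4)/3) dB_t.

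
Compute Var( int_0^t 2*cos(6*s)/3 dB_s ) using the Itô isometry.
Var = 2*t/9 + sin(12*t)/54

The Itô integral of a deterministic integrand f(s) has mean 0 because each increment f(s) * (B_{s+ds} - B_s) has mean 0. By the Itô isometry:
  Var( int_0^t f(s) dB_s ) = E[ (int_0^t f(s) dB_s)^2 ] = int_0^t f(s)^2 ds.
Here f(s) = 2*cos(6*s)/3, so f(s)^2 = 4*cos(6*s)^2/9. Integrate:
  int_0^t (4*cos(6*s)^2/9) ds = 2*t/9 + sin(12*t)/54.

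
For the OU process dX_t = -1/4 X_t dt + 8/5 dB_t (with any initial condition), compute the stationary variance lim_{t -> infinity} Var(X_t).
lim Var(X_t) = 128/25

The OU SDE dX = -theta X dt + sigma dB admits the integrating factor exp(theta t): d(exp(theta t) X_t) = sigma exp(theta t) dB_t. Integrating from 0 to t gives X_t = x_0 * exp(-theta t) + sigma * int_0^t exp(-theta (t-s)) dB_s for any initial x_0. The Itô integral has variance (by the Itô isometry) sigma^2 * int_0^t exp(-2 theta (t - s)) ds = sigma^2 * (1 - exp(-2 theta t)) / (2 theta), independent of x_0.
With theta = 1/4, sigma = 8/5:
  Var(X_t) = (8/5)^2 * (1 - exp(-2*1/4 t)) / (2 * 1/4) = 128/25 - 128*exp(-t/2)/25.
As t -> infinity, exp(-2*1/4 t) -> 0, so the stationary variance is sigma^2 / (2 theta) = 128/25.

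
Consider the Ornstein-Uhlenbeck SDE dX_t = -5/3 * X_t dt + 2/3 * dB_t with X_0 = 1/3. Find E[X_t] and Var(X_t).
E[X_t] = exp(-5*t/3)/3; Var(X_t) = 2/15 - 2*exp(-10*t/3)/15

The OU SDE dX = -theta X dt + sigma dB admits the integrating factor exp(theta t): d(exp(theta t) X_t) = sigma exp(theta t) dB_t. Integrating from 0 to t:
  X_t = x_0 * exp(-theta t) + sigma * int_0^t exp(-theta (t-s)) dB_s.
The Itô integral has mean 0 and (by the Itô isometry) variance sigma^2 * int_0^t exp(-2 theta (t - s)) ds = sigma^2 * (1 - exp(-2 theta t)) / (2 theta).
With theta = 5/3, sigma = 2/3, x_0 = 1/3:
  E[X_t] = 1/3 * exp(-5/3 t) = exp(-5*t/3)/3
  Var(X_t) = (2/3)^2 * (1 - exp(-2*5/3 t)) / (2 * 5/3) = 2/15 - 2*exp(-10*t/3)/15.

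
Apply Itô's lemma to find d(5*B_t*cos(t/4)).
d(5*B_t*cos(t/4)) = (-5*B_t*sin(t/4)/4) dt + (5*cos(t/4)) dB_t

Itô's formula for f(t, x): d f(t, B_t) = (f_t + (1/2) f_xx) dt + f_x dB_t. Compute partials of f(t, x) = 5*x*cos(t/4):
  f_t(t,x)  = -5*x*sin(t/4)/4
  f_x(t,x)  = 5*cos(t/4)
  f_xx(t,x) = 0
Assemble drift = f_t + (1/2) f_xx = -5*x*sin(t/4)/4 and diffusion = f_x = 5*cos(t/4). Substituting x = B_t:
  d(5*B_t*cos(t/4)) = (-5*B_t*sin(t/4)/4) dt + (5*cos(t/4)) dB_t.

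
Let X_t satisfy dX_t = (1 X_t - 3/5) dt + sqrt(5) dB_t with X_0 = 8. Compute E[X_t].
E[X_t] = 37*exp(t)/5 + 3/5

Taking expectations and using E[dB_t] = 0, the mean m(t) = E[X_t] satisfies the ODE m'(t) = a m(t) + b with m(0) = x_0. With a = 1, b = -3/5, x_0 = 8, the solution is
  m(t) = x_0 * exp(a t) + (b/a) * (exp(a t) - 1)
       = 8 * exp(1 t) + ((-3/5)/1) * (exp(1 t) - 1)
       = 37*exp(t)/5 + 3/5.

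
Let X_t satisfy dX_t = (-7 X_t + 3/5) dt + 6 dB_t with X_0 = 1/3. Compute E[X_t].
E[X_t] = 3/35 + 26*exp(-7*t)/105

Taking expectations and using E[dB_t] = 0, the mean m(t) = E[X_t] satisfies the ODE m'(t) = a m(t) + b with m(0) = x_0. With a = -7, b = 3/5, x_0 = 1/3, the solution is
  m(t) = x_0 * exp(a t) + (b/a) * (exp(a t) - 1)
       = (1/3) * exp((-7) t) + ((3/5)/(-7)) * (exp((-7) t) - 1)
       = 3/35 + 26*exp(-7*t)/105.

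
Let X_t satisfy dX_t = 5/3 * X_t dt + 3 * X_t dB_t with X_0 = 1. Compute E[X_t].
E[X_t] = exp(5*t/3)

For GBM dX = mu X dt + sigma X dB with X_0 = x_0, apply Itô to Y = log X: dY = (mu - sigma^2/2) dt + sigma dB, so Y_t = log(x_0) + (mu - sigma^2/2) t + sigma B_t and hence X_t = x_0 * exp((mu - sigma^2/2) t + sigma B_t).
With mu = 5/3, sigma = 3, x_0 = 1, this gives:
  X_t = 1 * exp((-17/6) * t + (3) * B_t).
Since sigma*B_t ~ Normal(0, sigma^2 t), E[exp(sigma*B_t)] = exp(sigma^2 t / 2); so E[X_t] = x_0 * exp((mu - sigma^2/2) t) * exp(sigma^2 t / 2) = x_0 * exp(mu t) = exp(5*t/3).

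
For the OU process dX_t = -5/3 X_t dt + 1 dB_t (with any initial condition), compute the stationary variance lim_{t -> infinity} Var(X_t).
lim Var(X_t) = 3/10

The OU SDE dX = -theta X dt + sigma dB admits the integrating factor exp(theta t): d(exp(theta t) X_t) = sigma exp(theta t) dB_t. Integrating from 0 to t gives X_t = x_0 * exp(-theta t) + sigma * int_0^t exp(-theta (t-s)) dB_s for any initial x_0. The Itô integral has variance (by the Itô isometry) sigma^2 * int_0^t exp(-2 theta (t - s)) ds = sigma^2 * (1 - exp(-2 theta t)) / (2 theta), independent of x_0.
With theta = 5/3, sigma = 1:
  Var(X_t) = (1)^2 * (1 - exp(-2*5/3 t)) / (2 * 5/3) = 3/10 - 3*exp(-10*t/3)/10.
As t -> infinity, exp(-2*5/3 t) -> 0, so the stationary variance is sigma^2 / (2 theta) = 3/10.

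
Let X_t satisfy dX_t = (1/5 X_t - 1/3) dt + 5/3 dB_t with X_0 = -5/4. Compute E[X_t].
E[X_t] = 5/3 - 35*exp(t/5)/12

Taking expectations and using E[dB_t] = 0, the mean m(t) = E[X_t] satisfies the ODE m'(t) = a m(t) + b with m(0) = x_0. With a = 1/5, b = -1/3, x_0 = -5/4, the solution is
  m(t) = x_0 * exp(a t) + (b/a) * (exp(a t) - 1)
       = (-5/4) * exp((1/5) t) + ((-1/3)/(1/5)) * (exp((1/5) t) - 1)
       = 5/3 - 35*exp(t/5)/12.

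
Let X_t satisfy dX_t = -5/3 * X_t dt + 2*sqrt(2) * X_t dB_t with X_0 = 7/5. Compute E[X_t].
E[X_t] = 7*exp(-5*t/3)/5

For GBM dX = mu X dt + sigma X dB with X_0 = x_0, apply Itô to Y = log X: dY = (mu - sigma^2/2) dt + sigma dB, so Y_t = log(x_0) + (mu - sigma^2/2) t + sigma B_t and hence X_t = x_0 * exp((mu - sigma^2/2) t + sigma B_t).
With mu = -5/3, sigma = 2*sqrt(2), x_0 = 7/5, this gives:
  X_t = 7/5 * exp((-17/3) * t + (2*sqrt(2)) * B_t).
Since sigma*B_t ~ Normal(0, sigma^2 t), E[exp(sigma*B_t)] = exp(sigma^2 t / 2); so E[X_t] = x_0 * exp((mu - sigma^2/2) t) * exp(sigma^2 t / 2) = x_0 * exp(mu t) = 7*exp(-5*t/3)/5.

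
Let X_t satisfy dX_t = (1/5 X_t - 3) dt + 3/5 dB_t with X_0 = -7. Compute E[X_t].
E[X_t] = 15 - 22*exp(t/5)

Taking expectations and using E[dB_t] = 0, the mean m(t) = E[X_t] satisfies the ODE m'(t) = a m(t) + b with m(0) = x_0. With a = 1/5, b = -3, x_0 = -7, the solution is
  m(t) = x_0 * exp(a t) + (b/a) * (exp(a t) - 1)
       = (-7) * exp((1/5) t) + ((-3)/(1/5)) * (exp((1/5) t) - 1)
       = 15 - 22*exp(t/5).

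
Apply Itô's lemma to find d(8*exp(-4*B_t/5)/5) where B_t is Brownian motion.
d(8*exp(-4*B_t/5)/5) = (64*exp(-4*B_t/5)/125) dt + (-32*exp(-4*B_t/5)/25) dB_t

Itô's formula for f(B_t) gives d f(B_t) = f'(B_t) dB_t + (1/2) f''(B_t) dt. Compute derivatives of f(x) = 8*exp(-4*x/5)/5:
  f'(x)  = -32*exp(-4*x/5)/25
  f''(x) = 128*exp(-4*x/5)/125
Substitute x = B_t and multiply the f'' term by 1/2:
  drift     = (1/2) * (128*exp(-4*x/5)/125) evaluated at B_t = 64*exp(-4*B_t/5)/125
  diffusion = (-32*exp(-4*x/5)/25) evaluated at B_t = -32*exp(-4*B_t/5)/25
Therefore d(8*exp(-4*B_t/5)/5) = (64*exp(-4*B_t/5)/125) dt + (-32*exp(-4*B_t/5)/25) dB_t.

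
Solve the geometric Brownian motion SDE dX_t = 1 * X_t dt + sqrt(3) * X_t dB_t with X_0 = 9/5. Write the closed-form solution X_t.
X_t = 9/5 * exp((-1/2) * t + (sqrt(3)) * B_t)

For GBM dX = mu X dt + sigma X dB with X_0 = x_0, apply Itô to Y = log X: dY = (mu - sigma^2/2) dt + sigma dB, so Y_t = log(x_0) + (mu - sigma^2/2) t + sigma B_t and hence X_t = x_0 * exp((mu - sigma^2/2) t + sigma B_t).
With mu = 1, sigma = sqrt(3), x_0 = 9/5, this gives:
  X_t = 9/5 * exp((-1/2) * t + (sqrt(3)) * B_t).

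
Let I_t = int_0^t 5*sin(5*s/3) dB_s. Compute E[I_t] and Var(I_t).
E[I_t] = 0; Var(I_t) = 25*t/2 - 15*sin(10*t/3)/4

The Itô integral of a deterministic integrand f(s) has mean 0 because each increment f(s) * (B_{s+ds} - B_s) has mean 0. By the Itô isometry:
  Var( int_0^t f(s) dB_s ) = E[ (int_0^t f(s) dB_s)^2 ] = int_0^t f(s)^2 ds.
Here f(s) = 5*sin(5*s/3), so f(s)^2 = 25*sin(5*s/3)^2. Integrate:
  int_0^t (25*sin(5*s/3)^2) ds = 25*t/2 - 15*sin(10*t/3)/4.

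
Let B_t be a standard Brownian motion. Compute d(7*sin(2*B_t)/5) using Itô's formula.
d(7*sin(2*B_t)/5) = (-14*sin(2*B_t)/5) dt + (14*cos(2*B_t)/5) dB_t

Itô's formula for f(B_t) gives d f(B_t) = f'(B_t) dB_t + (1/2) f''(B_t) dt. Compute derivatives of f(x) = 7*sin(2*x)/5:
  f'(x)  = 14*cos(2*x)/5
  f''(x) = -28*sin(2*x)/5
Substitute x = B_t and multiply the f'' term by 1/2:
  drift     = (1/2) * (-28*sin(2*x)/5) evaluated at B_t = -14*sin(2*B_t)/5
  diffusion = (14*cos(2*x)/5) evaluated at B_t = 14*cos(2*B_t)/5
Therefore d(7*sin(2*B_t)/5) = (-14*sin(2*B_t)/5) dt + (14*cos(2*B_t)/5) dB_t.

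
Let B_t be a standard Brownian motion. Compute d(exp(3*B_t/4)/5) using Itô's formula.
d(exp(3*B_t/4)/5) = (9*exp(3*B_t/4)/160) dt + (3*exp(3*B_t/4)/20) dB_t

Itô's formula for f(B_t) gives d f(B_t) = f'(B_t) dB_t + (1/2) f''(B_t) dt. Compute derivatives of f(x) = exp(3*x/4)/5:
  f'(x)  = 3*exp(3*x/4)/20
  f''(x) = 9*exp(3*x/4)/80
Substitute x = B_t and multiply the f'' term by 1/2:
  drift     = (1/2) * (9*exp(3*x/4)/80) evaluated at B_t = 9*exp(3*B_t/4)/160
  diffusion = (3*exp(3*x/4)/20) evaluated at B_t = 3*exp(3*B_t/4)/20
Therefore d(exp(3*B_t/4)/5) = (9*exp(3*B_t/4)/160) dt + (3*exp(3*B_t/4)/20) dB_t.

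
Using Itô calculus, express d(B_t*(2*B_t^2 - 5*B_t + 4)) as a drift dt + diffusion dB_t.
d(B_t*(2*B_t^2 - 5*B_t + 4)) = (6*B_t - 5) dt + (6*B_t^2 - 10*B_t + 4) dB_t

Itô's formula for f(B_t) gives d f(B_t) = f'(B_t) dB_t + (1/2) f''(B_t) dt. Compute derivatives of f(x) = x*(2*x^2 - 5*x + 4):
  f'(x)  = 6*x^2 - 10*x + 4
  f''(x) = 12*x - 10
Substitute x = B_t and multiply the f'' term by 1/2:
  drift     = (1/2) * (12*x - 10) evaluated at B_t = 6*B_t - 5
  diffusion = (6*x^2 - 10*x + 4) evaluated at B_t = 6*B_t^2 - 10*B_t + 4
Therefore d(B_t*(2*B_t^2 - 5*B_t + 4)) = (6*B_t - 5) dt + (6*B_t^2 - 10*B_t + 4) dB_t.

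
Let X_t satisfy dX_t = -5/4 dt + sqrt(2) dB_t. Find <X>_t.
<X>_t = 2*t

For an Itô process dX_t = a(t) dt + b(t) dB_t, the quadratic variation is <X>_t = int_0^t b(s)^2 ds (the drift term does not contribute). Here b(s) = sqrt(2), so
  b(s)^2 = 2.
Integrating from 0 to t:
  <X>_t = int_0^t (2) ds = 2*t.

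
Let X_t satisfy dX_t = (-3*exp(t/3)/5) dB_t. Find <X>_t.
<X>_t = 27*exp(2*t/3)/50 - 27/50

For an Itô process dX_t = a(t) dt + b(t) dB_t, the quadratic variation is <X>_t = int_0^t b(s)^2 ds (the drift term does not contribute). Here b(s) = -3*exp(s/3)/5, so
  b(s)^2 = 9*exp(2*s/3)/25.
Integrating from 0 to t:
  <X>_t = int_0^t (9*exp(2*s/3)/25) ds = 27*exp(2*t/3)/50 - 27/50.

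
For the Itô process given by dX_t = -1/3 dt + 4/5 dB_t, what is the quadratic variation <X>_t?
<X>_t = 16*t/25

For an Itô process dX_t = a(t) dt + b(t) dB_t, the quadratic variation is <X>_t = int_0^t b(s)^2 ds (the drift term does not contribute). Here b(s) = 4/5, so
  b(s)^2 = 16/25.
Integrating from 0 to t:
  <X>_t = int_0^t (16/25) ds = 16*t/25.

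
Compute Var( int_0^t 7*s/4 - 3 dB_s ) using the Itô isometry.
Var = t*(49*t^2 - 252*t + 432)/48

The Itô integral of a deterministic integrand f(s) has mean 0 because each increment f(s) * (B_{s+ds} - B_s) has mean 0. By the Itô isometry:
  Var( int_0^t f(s) dB_s ) = E[ (int_0^t f(s) dB_s)^2 ] = int_0^t f(s)^2 ds.
Here f(s) = 7*s/4 - 3, so f(s)^2 = (7*s - 12)^2/16. Integrate:
  int_0^t ((7*s - 12)^2/16) ds = t*(49*t^2 - 252*t + 432)/48.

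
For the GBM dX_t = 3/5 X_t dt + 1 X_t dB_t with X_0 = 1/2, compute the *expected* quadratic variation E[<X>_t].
E[<X>_t] = 5*exp(11*t/5)/44 - 5/44

<X>_t = int_0^t (1 * X_s)^2 ds. Taking expectation inside the integral: E[<X>_t] = 1^2 * int_0^t E[X_s^2] ds. For GBM, E[X_s^2] = x_0^2 * exp((2 mu + sigma^2) s). Integrating:
  E[<X>_t] = 1^2 * (1/2)^2 * (exp((2*(3/5) + 1^2) t) - 1) / (2*(3/5) + 1^2)
           = 1^2 * (1/2)^2 * (exp((11/5) t) - 1) / (11/5) = 5*exp(11*t/5)/44 - 5/44.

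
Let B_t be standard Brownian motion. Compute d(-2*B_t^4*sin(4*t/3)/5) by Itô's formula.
d(-2*B_t^4*sin(4*t/3)/5) = (4*B_t^2*(-2*B_t^2*cos(4*t/3) - 9*sin(4*t/3))/15) dt + (-8*B_t^3*sin(4*t/3)/5) dB_t

Itô's formula for f(t, x): d f(t, B_t) = (f_t + (1/2) f_xx) dt + f_x dB_t. Compute partials of f(t, x) = -2*x^4*sin(4*t/3)/5:
  f_t(t,x)  = -8*x^4*cos(4*t/3)/15
  f_x(t,x)  = -8*x^3*sin(4*t/3)/5
  f_xx(t,x) = -24*x^2*sin(4*t/3)/5
Assemble drift = f_t + (1/2) f_xx = 4*x^2*(-2*x^2*cos(4*t/3) - 9*sin(4*t/3))/15 and diffusion = f_x = -8*x^3*sin(4*t/3)/5. Substituting x = B_t:
  d(-2*B_t^4*sin(4*t/3)/5) = (4*B_t^2*(-2*B_t^2*cos(4*t/3) - 9*sin(4*t/3))/15) dt + (-8*B_t^3*sin(4*t/3)/5) dB_t.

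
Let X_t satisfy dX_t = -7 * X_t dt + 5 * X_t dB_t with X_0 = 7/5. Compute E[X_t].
E[X_t] = 7*exp(-7*t)/5

For GBM dX = mu X dt + sigma X dB with X_0 = x_0, apply Itô to Y = log X: dY = (mu - sigma^2/2) dt + sigma dB, so Y_t = log(x_0) + (mu - sigma^2/2) t + sigma B_t and hence X_t = x_0 * exp((mu - sigma^2/2) t + sigma B_t).
With mu = -7, sigma = 5, x_0 = 7/5, this gives:
  X_t = 7/5 * exp((-39/2) * t + (5) * B_t).
Since sigma*B_t ~ Normal(0, sigma^2 t), E[exp(sigma*B_t)] = exp(sigma^2 t / 2); so E[X_t] = x_0 * exp((mu - sigma^2/2) t) * exp(sigma^2 t / 2) = x_0 * exp(mu t) = 7*exp(-7*t)/5.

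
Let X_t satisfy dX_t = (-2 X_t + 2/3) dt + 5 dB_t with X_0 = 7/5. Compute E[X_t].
E[X_t] = 1/3 + 16*exp(-2*t)/15

Taking expectations and using E[dB_t] = 0, the mean m(t) = E[X_t] satisfies the ODE m'(t) = a m(t) + b with m(0) = x_0. With a = -2, b = 2/3, x_0 = 7/5, the solution is
  m(t) = x_0 * exp(a t) + (b/a) * (exp(a t) - 1)
       = (7/5) * exp((-2) t) + ((2/3)/(-2)) * (exp((-2) t) - 1)
       = 1/3 + 16*exp(-2*t)/15.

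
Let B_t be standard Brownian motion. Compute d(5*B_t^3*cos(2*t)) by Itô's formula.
d(5*B_t^3*cos(2*t)) = (-10*B_t^3*sin(2*t) + 15*B_t*cos(2*t)) dt + (15*B_t^2*cos(2*t)) dB_t

Itô's formula for f(t, x): d f(t, B_t) = (f_t + (1/2) f_xx) dt + f_x dB_t. Compute partials of f(t, x) = 5*x^3*cos(2*t):
  f_t(t,x)  = -10*x^3*sin(2*t)
  f_x(t,x)  = 15*x^2*cos(2*t)
  f_xx(t,x) = 30*x*cos(2*t)
Assemble drift = f_t + (1/2) f_xx = -10*x^3*sin(2*t) + 15*x*cos(2*t) and diffusion = f_x = 15*x^2*cos(2*t). Substituting x = B_t:
  d(5*B_t^3*cos(2*t)) = (-10*B_t^3*sin(2*t) + 15*B_t*cos(2*t)) dt + (15*B_t^2*cos(2*t)) dB_t.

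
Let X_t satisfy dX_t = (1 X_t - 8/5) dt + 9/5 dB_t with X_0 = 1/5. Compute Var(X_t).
Var(X_t) = 81*exp(2*t)/50 - 81/50

The variance V(t) = Var(X_t) satisfies V'(t) = 2 a V(t) + c^2 with V(0) = 0 (drift coefficient is linear in X, diffusion is constant). With a = 1, c = 9/5, the solution is
  V(t) = (c^2 / (2 a)) * (exp(2 a t) - 1)
       = ((9/5)^2 / (2*1)) * (exp(2 t) - 1)
       = 81*exp(2*t)/50 - 81/50.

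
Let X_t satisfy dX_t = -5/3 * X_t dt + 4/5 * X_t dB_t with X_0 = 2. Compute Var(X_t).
Var(X_t) = (4*exp(16*t/25) - 4)*exp(-10*t/3)

For GBM dX = mu X dt + sigma X dB with X_0 = x_0, apply Itô to Y = log X: dY = (mu - sigma^2/2) dt + sigma dB, so Y_t = log(x_0) + (mu - sigma^2/2) t + sigma B_t and hence X_t = x_0 * exp((mu - sigma^2/2) t + sigma B_t).
With mu = -5/3, sigma = 4/5, x_0 = 2, this gives:
  X_t = 2 * exp((-149/75) * t + (4/5) * B_t).
Since sigma*B_t ~ Normal(0, sigma^2 t), E[exp(sigma*B_t)] = exp(sigma^2 t / 2); so E[X_t] = x_0 * exp((mu - sigma^2/2) t) * exp(sigma^2 t / 2) = x_0 * exp(mu t) = 2*exp(-5*t/3).
Var(X_t) = E[X_t^2] - (E[X_t])^2 = x_0^2 * exp(2 mu t) * (exp(sigma^2 t) - 1) = (4*exp(16*t/25) - 4)*exp(-10*t/3).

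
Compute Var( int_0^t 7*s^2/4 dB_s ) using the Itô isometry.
Var = 49*t^5/80

The Itô integral of a deterministic integrand f(s) has mean 0 because each increment f(s) * (B_{s+ds} - B_s) has mean 0. By the Itô isometry:
  Var( int_0^t f(s) dB_s ) = E[ (int_0^t f(s) dB_s)^2 ] = int_0^t f(s)^2 ds.
Here f(s) = 7*s^2/4, so f(s)^2 = 49*s^4/16. Integrate:
  int_0^t (49*s^4/16) ds = 49*t^5/80.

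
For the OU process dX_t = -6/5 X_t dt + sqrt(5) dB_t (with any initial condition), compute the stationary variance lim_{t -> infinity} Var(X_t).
lim Var(X_t) = 25/12

The OU SDE dX = -theta X dt + sigma dB admits the integrating factor exp(theta t): d(exp(theta t) X_t) = sigma exp(theta t) dB_t. Integrating from 0 to t gives X_t = x_0 * exp(-theta t) + sigma * int_0^t exp(-theta (t-s)) dB_s for any initial x_0. The Itô integral has variance (by the Itô isometry) sigma^2 * int_0^t exp(-2 theta (t - s)) ds = sigma^2 * (1 - exp(-2 theta t)) / (2 theta), independent of x_0.
With theta = 6/5, sigma = sqrt(5):
  Var(X_t) = (sqrt(5))^2 * (1 - exp(-2*6/5 t)) / (2 * 6/5) = 25/12 - 25*exp(-12*t/5)/12.
As t -> infinity, exp(-2*6/5 t) -> 0, so the stationary variance is sigma^2 / (2 theta) = 25/12.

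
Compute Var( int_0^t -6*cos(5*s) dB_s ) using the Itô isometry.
Var = 18*t + 9*sin(10*t)/5

The Itô integral of a deterministic integrand f(s) has mean 0 because each increment f(s) * (B_{s+ds} - B_s) has mean 0. By the Itô isometry:
  Var( int_0^t f(s) dB_s ) = E[ (int_0^t f(s) dB_s)^2 ] = int_0^t f(s)^2 ds.
Here f(s) = -6*cos(5*s), so f(s)^2 = 36*cos(5*s)^2. Integrate:
  int_0^t (36*cos(5*s)^2) ds = 18*t + 9*sin(10*t)/5.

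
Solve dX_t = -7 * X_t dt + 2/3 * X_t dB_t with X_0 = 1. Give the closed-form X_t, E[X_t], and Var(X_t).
X_t = 1 * exp((-65/9) t + (2/3) B_t); E[X_t] = exp(-7*t); Var(X_t) = (exp(4*t/9) - 1)*exp(-14*t)

For GBM dX = mu X dt + sigma X dB with X_0 = x_0, apply Itô to Y = log X: dY = (mu - sigma^2/2) dt + sigma dB, so Y_t = log(x_0) + (mu - sigma^2/2) t + sigma B_t and hence X_t = x_0 * exp((mu - sigma^2/2) t + sigma B_t).
With mu = -7, sigma = 2/3, x_0 = 1, this gives:
  X_t = 1 * exp((-65/9) * t + (2/3) * B_t).
Since sigma*B_t ~ Normal(0, sigma^2 t), E[exp(sigma*B_t)] = exp(sigma^2 t / 2); so E[X_t] = x_0 * exp((mu - sigma^2/2) t) * exp(sigma^2 t / 2) = x_0 * exp(mu t) = exp(-7*t).
Var(X_t) = E[X_t^2] - (E[X_t])^2 = x_0^2 * exp(2 mu t) * (exp(sigma^2 t) - 1) = (exp(4*t/9) - 1)*exp(-14*t).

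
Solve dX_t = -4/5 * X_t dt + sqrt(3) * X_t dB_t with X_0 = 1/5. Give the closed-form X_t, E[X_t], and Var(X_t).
X_t = 1/5 * exp((-23/10) t + (sqrt(3)) B_t); E[X_t] = exp(-4*t/5)/5; Var(X_t) = (exp(3*t) - 1)*exp(-8*t/5)/25

For GBM dX = mu X dt + sigma X dB with X_0 = x_0, apply Itô to Y = log X: dY = (mu - sigma^2/2) dt + sigma dB, so Y_t = log(x_0) + (mu - sigma^2/2) t + sigma B_t and hence X_t = x_0 * exp((mu - sigma^2/2) t + sigma B_t).
With mu = -4/5, sigma = sqrt(3), x_0 = 1/5, this gives:
  X_t = 1/5 * exp((-23/10) * t + (sqrt(3)) * B_t).
Since sigma*B_t ~ Normal(0, sigma^2 t), E[exp(sigma*B_t)] = exp(sigma^2 t / 2); so E[X_t] = x_0 * exp((mu - sigma^2/2) t) * exp(sigma^2 t / 2) = x_0 * exp(mu t) = exp(-4*t/5)/5.
Var(X_t) = E[X_t^2] - (E[X_t])^2 = x_0^2 * exp(2 mu t) * (exp(sigma^2 t) - 1) = (exp(3*t) - 1)*exp(-8*t/5)/25.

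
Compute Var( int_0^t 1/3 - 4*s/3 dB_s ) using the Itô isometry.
Var = t*(16*t^2 - 12*t + 3)/27

The Itô integral of a deterministic integrand f(s) has mean 0 because each increment f(s) * (B_{s+ds} - B_s) has mean 0. By the Itô isometry:
  Var( int_0^t f(s) dB_s ) = E[ (int_0^t f(s) dB_s)^2 ] = int_0^t f(s)^2 ds.
Here f(s) = 1/3 - 4*s/3, so f(s)^2 = (4*s - 1)^2/9. Integrate:
  int_0^t ((4*s - 1)^2/9) ds = t*(16*t^2 - 12*t + 3)/27.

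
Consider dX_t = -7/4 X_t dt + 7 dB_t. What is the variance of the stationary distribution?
lim Var(X_t) = 14

The OU SDE dX = -theta X dt + sigma dB admits the integrating factor exp(theta t): d(exp(theta t) X_t) = sigma exp(theta t) dB_t. Integrating from 0 to t gives X_t = x_0 * exp(-theta t) + sigma * int_0^t exp(-theta (t-s)) dB_s for any initial x_0. The Itô integral has variance (by the Itô isometry) sigma^2 * int_0^t exp(-2 theta (t - s)) ds = sigma^2 * (1 - exp(-2 theta t)) / (2 theta), independent of x_0.
With theta = 7/4, sigma = 7:
  Var(X_t) = (7)^2 * (1 - exp(-2*7/4 t)) / (2 * 7/4) = 14 - 14*exp(-7*t/2).
As t -> infinity, exp(-2*7/4 t) -> 0, so the stationary variance is sigma^2 / (2 theta) = 14.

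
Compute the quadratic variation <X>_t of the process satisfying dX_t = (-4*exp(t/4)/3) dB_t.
<X>_t = 32*exp(t/2)/9 - 32/9

For an Itô process dX_t = a(t) dt + b(t) dB_t, the quadratic variation is <X>_t = int_0^t b(s)^2 ds (the drift term does not contribute). Here b(s) = -4*exp(s/4)/3, so
  b(s)^2 = 16*exp(s/2)/9.
Integrating from 0 to t:
  <X>_t = int_0^t (16*exp(s/2)/9) ds = 32*exp(t/2)/9 - 32/9.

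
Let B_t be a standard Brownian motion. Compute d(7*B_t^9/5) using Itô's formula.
d(7*B_t^9/5) = (252*B_t^7/5) dt + (63*B_t^8/5) dB_t

Itô's formula for f(B_t) gives d f(B_t) = f'(B_t) dB_t + (1/2) f''(B_t) dt. Compute derivatives of f(x) = 7*x^9/5:
  f'(x)  = 63*x^8/5
  f''(x) = 504*x^7/5
Substitute x = B_t and multiply the f'' term by 1/2:
  drift     = (1/2) * (504*x^7/5) evaluated at B_t = 252*B_t^7/5
  diffusion = (63*x^8/5) evaluated at B_t = 63*B_t^8/5
Therefore d(7*B_t^9/5) = (252*B_t^7/5) dt + (63*B_t^8/5) dB_t.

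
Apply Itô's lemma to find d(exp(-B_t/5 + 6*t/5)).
d(exp(-B_t/5 + 6*t/5)) = (61*exp(-B_t/5 + 6*t/5)/50) dt + (-exp(-B_t/5 + 6*t/5)/5) dB_t

Itô's formula for f(t, x): d f(t, B_t) = (f_t + (1/2) f_xx) dt + f_x dB_t. Compute partials of f(t, x) = exp(6*t/5 - x/5):
  f_t(t,x)  = 6*exp(6*t/5 - x/5)/5
  f_x(t,x)  = -exp(6*t/5 - x/5)/5
  f_xx(t,x) = exp(6*t/5 - x/5)/25
Assemble drift = f_t + (1/2) f_xx = 61*exp(6*t/5 - x/5)/50 and diffusion = f_x = -exp(6*t/5 - x/5)/5. Substituting x = B_t:
  d(exp(-B_t/5 + 6*t/5)) = (61*exp(-B_t/5 + 6*t/5)/50) dt + (-exp(-B_t/5 + 6*t/5)/5) dB_t.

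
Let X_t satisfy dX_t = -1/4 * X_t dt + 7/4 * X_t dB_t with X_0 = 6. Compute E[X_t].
E[X_t] = 6*exp(-t/4)

For GBM dX = mu X dt + sigma X dB with X_0 = x_0, apply Itô to Y = log X: dY = (mu - sigma^2/2) dt + sigma dB, so Y_t = log(x_0) + (mu - sigma^2/2) t + sigma B_t and hence X_t = x_0 * exp((mu - sigma^2/2) t + sigma B_t).
With mu = -1/4, sigma = 7/4, x_0 = 6, this gives:
  X_t = 6 * exp((-57/32) * t + (7/4) * B_t).
Since sigma*B_t ~ Normal(0, sigma^2 t), E[exp(sigma*B_t)] = exp(sigma^2 t / 2); so E[X_t] = x_0 * exp((mu - sigma^2/2) t) * exp(sigma^2 t / 2) = x_0 * exp(mu t) = 6*exp(-t/4).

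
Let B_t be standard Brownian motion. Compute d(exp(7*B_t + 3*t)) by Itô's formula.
d(exp(7*B_t + 3*t)) = (55*exp(7*B_t + 3*t)/2) dt + (7*exp(7*B_t + 3*t)) dB_t

Itô's formula for f(t, x): d f(t, B_t) = (f_t + (1/2) f_xx) dt + f_x dB_t. Compute partials of f(t, x) = exp(3*t + 7*x):
  f_t(t,x)  = 3*exp(3*t + 7*x)
  f_x(t,x)  = 7*exp(3*t + 7*x)
  f_xx(t,x) = 49*exp(3*t + 7*x)
Assemble drift = f_t + (1/2) f_xx = 55*exp(3*t + 7*x)/2 and diffusion = f_x = 7*exp(3*t + 7*x). Substituting x = B_t:
  d(exp(7*B_t + 3*t)) = (55*exp(7*B_t + 3*t)/2) dt + (7*exp(7*B_t + 3*t)) dB_t.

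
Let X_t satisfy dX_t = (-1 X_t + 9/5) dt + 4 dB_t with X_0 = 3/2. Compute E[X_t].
E[X_t] = 9/5 - 3*exp(-t)/10

Taking expectations and using E[dB_t] = 0, the mean m(t) = E[X_t] satisfies the ODE m'(t) = a m(t) + b with m(0) = x_0. With a = -1, b = 9/5, x_0 = 3/2, the solution is
  m(t) = x_0 * exp(a t) + (b/a) * (exp(a t) - 1)
       = (3/2) * exp((-1) t) + ((9/5)/(-1)) * (exp((-1) t) - 1)
       = 9/5 - 3*exp(-t)/10.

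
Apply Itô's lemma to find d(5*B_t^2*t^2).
d(5*B_t^2*t^2) = (5*t*(2*B_t^2 + t)) dt + (10*B_t*t^2) dB_t

Itô's formula for f(t, x): d f(t, B_t) = (f_t + (1/2) f_xx) dt + f_x dB_t. Compute partials of f(t, x) = 5*t^2*x^2:
  f_t(t,x)  = 10*t*x^2
  f_x(t,x)  = 10*t^2*x
  f_xx(t,x) = 10*t^2
Assemble drift = f_t + (1/2) f_xx = 5*t*(t + 2*x^2) and diffusion = f_x = 10*t^2*x. Substituting x = B_t:
  d(5*B_t^2*t^2) = (5*t*(2*B_t^2 + t)) dt + (10*B_t*t^2) dB_t.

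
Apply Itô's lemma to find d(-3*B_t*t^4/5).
d(-3*B_t*t^4/5) = (-12*B_t*t^3/5) dt + (-3*t^4/5) dB_t

Itô's formula for f(t, x): d f(t, B_t) = (f_t + (1/2) f_xx) dt + f_x dB_t. Compute partials of f(t, x) = -3*t^4*x/5:
  f_t(t,x)  = -12*t^3*x/5
  f_x(t,x)  = -3*t^4/5
  f_xx(t,x) = 0
Assemble drift = f_t + (1/2) f_xx = -12*t^3*x/5 and diffusion = f_x = -3*t^4/5. Substituting x = B_t:
  d(-3*B_t*t^4/5) = (-12*B_t*t^3/5) dt + (-3*t^4/5) dB_t.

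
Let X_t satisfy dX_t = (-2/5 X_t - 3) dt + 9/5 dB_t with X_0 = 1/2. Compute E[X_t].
E[X_t] = -15/2 + 8*exp(-2*t/5)

Taking expectations and using E[dB_t] = 0, the mean m(t) = E[X_t] satisfies the ODE m'(t) = a m(t) + b with m(0) = x_0. With a = -2/5, b = -3, x_0 = 1/2, the solution is
  m(t) = x_0 * exp(a t) + (b/a) * (exp(a t) - 1)
       = (1/2) * exp((-2/5) t) + ((-3)/(-2/5)) * (exp((-2/5) t) - 1)
       = -15/2 + 8*exp(-2*t/5).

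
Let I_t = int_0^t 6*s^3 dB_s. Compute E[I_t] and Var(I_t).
E[I_t] = 0; Var(I_t) = 36*t^7/7

The Itô integral of a deterministic integrand f(s) has mean 0 because each increment f(s) * (B_{s+ds} - B_s) has mean 0. By the Itô isometry:
  Var( int_0^t f(s) dB_s ) = E[ (int_0^t f(s) dB_s)^2 ] = int_0^t f(s)^2 ds.
Here f(s) = 6*s^3, so f(s)^2 = 36*s^6. Integrate:
  int_0^t (36*s^6) ds = 36*t^7/7.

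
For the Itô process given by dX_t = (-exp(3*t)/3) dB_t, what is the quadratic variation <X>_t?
<X>_t = exp(6*t)/54 - 1/54

For an Itô process dX_t = a(t) dt + b(t) dB_t, the quadratic variation is <X>_t = int_0^t b(s)^2 ds (the drift term does not contribute). Here b(s) = -exp(3*s)/3, so
  b(s)^2 = exp(6*s)/9.
Integrating from 0 to t:
  <X>_t = int_0^t (exp(6*s)/9) ds = exp(6*t)/54 - 1/54.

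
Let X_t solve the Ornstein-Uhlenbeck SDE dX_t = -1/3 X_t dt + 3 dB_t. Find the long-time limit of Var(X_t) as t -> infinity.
lim Var(X_t) = 27/2

The OU SDE dX = -theta X dt + sigma dB admits the integrating factor exp(theta t): d(exp(theta t) X_t) = sigma exp(theta t) dB_t. Integrating from 0 to t gives X_t = x_0 * exp(-theta t) + sigma * int_0^t exp(-theta (t-s)) dB_s for any initial x_0. The Itô integral has variance (by the Itô isometry) sigma^2 * int_0^t exp(-2 theta (t - s)) ds = sigma^2 * (1 - exp(-2 theta t)) / (2 theta), independent of x_0.
With theta = 1/3, sigma = 3:
  Var(X_t) = (3)^2 * (1 - exp(-2*1/3 t)) / (2 * 1/3) = 27/2 - 27*exp(-2*t/3)/2.
As t -> infinity, exp(-2*1/3 t) -> 0, so the stationary variance is sigma^2 / (2 theta) = 27/2.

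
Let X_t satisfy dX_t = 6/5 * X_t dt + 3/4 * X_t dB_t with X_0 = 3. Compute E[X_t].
E[X_t] = 3*exp(6*t/5)

For GBM dX = mu X dt + sigma X dB with X_0 = x_0, apply Itô to Y = log X: dY = (mu - sigma^2/2) dt + sigma dB, so Y_t = log(x_0) + (mu - sigma^2/2) t + sigma B_t and hence X_t = x_0 * exp((mu - sigma^2/2) t + sigma B_t).
With mu = 6/5, sigma = 3/4, x_0 = 3, this gives:
  X_t = 3 * exp((147/160) * t + (3/4) * B_t).
Since sigma*B_t ~ Normal(0, sigma^2 t), E[exp(sigma*B_t)] = exp(sigma^2 t / 2); so E[X_t] = x_0 * exp((mu - sigma^2/2) t) * exp(sigma^2 t / 2) = x_0 * exp(mu t) = 3*exp(6*t/5).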